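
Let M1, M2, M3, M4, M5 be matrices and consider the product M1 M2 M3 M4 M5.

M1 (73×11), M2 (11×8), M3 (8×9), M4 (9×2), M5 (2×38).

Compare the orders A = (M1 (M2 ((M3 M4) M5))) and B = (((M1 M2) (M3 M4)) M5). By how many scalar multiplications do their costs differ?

21326

Order A = (M1 (M2 ((M3 M4) M5))): (M3 M4): 8×9 by 9×2 → 8×2, cost 8·9·2 = 144; ((M3 M4) M5): 8×2 by 2×38 → 8×38, cost 8·2·38 = 608; cumulative 752; (M2 ((M3 M4) M5)): 11×8 by 8×38 → 11×38, cost 11·8·38 = 3344; cumulative 4096; (M1 (M2 ((M3 M4) M5))): 73×11 by 11×38 → 73×38, cost 73·11·38 = 30514; cumulative 34610. Total 34610.
Order B = (((M1 M2) (M3 M4)) M5): (M1 M2): 73×11 by 11×8 → 73×8, cost 73·11·8 = 6424; (M3 M4): 8×9 by 9×2 → 8×2, cost 8·9·2 = 144; ((M1 M2) (M3 M4)): 73×8 by 8×2 → 73×2, cost 73·8·2 = 1168; cumulative 7736; (((M1 M2) (M3 M4)) M5): 73×2 by 2×38 → 73×38, cost 73·2·38 = 5548; cumulative 13284. Total 13284.
Difference: |34610 − 13284| = 21326.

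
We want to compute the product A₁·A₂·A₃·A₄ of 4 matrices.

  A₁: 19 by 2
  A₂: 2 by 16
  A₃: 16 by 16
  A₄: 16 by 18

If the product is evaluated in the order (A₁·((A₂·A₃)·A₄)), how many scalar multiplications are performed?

1772

(A₂·A₃): 2×16 by 16×16 → 2×16, cost 2·16·16 = 512
((A₂·A₃)·A₄): 2×16 by 16×18 → 2×18, cost 2·16·18 = 576; cumulative 1088
(A₁·((A₂·A₃)·A₄)): 19×2 by 2×18 → 19×18, cost 19·2·18 = 684; cumulative 1772
Total: 1772 scalar multiplications.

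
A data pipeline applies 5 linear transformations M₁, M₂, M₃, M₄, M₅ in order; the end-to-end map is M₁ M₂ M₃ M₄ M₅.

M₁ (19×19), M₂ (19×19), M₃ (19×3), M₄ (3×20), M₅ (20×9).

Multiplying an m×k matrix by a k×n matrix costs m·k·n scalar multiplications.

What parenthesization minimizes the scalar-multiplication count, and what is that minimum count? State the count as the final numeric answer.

Adjacent pairs: M₁M₂ = 19·19·19 = 6859; M₂M₃ = 19·19·3 = 1083; M₃M₄ = 19·3·20 = 1140; M₄M₅ = 3·20·9 = 540.
Length 3: M₁..M₃: k=1: 0+1083+19·19·3=2166; k=2: 6859+0+19·19·3=7942 → min 2166 | M₂..M₄: k=2: 0+1140+19·19·20=8360; k=3: 1083+0+19·3·20=2223 → min 2223 | M₃..M₅: k=3: 0+540+19·3·9=1053; k=4: 1140+0+19·20·9=4560 → min 1053.
Length 4: M₁..M₄: k=1: 0+2223+19·19·20=9443; k=2: 6859+1140+19·19·20=15219; k=3: 2166+0+19·3·20=3306 → min 3306 | M₂..M₅: k=2: 0+1053+19·19·9=4302; k=3: 1083+540+19·3·9=2136; k=4: 2223+0+19·20·9=5643 → min 2136.
Length 5: M₁..M₅: k=1: 0+2136+19·19·9=5385; k=2: 6859+1053+19·19·9=11161; k=3: 2166+540+19·3·9=3219; k=4: 3306+0+19·20·9=6726 → min 3219.
Optimal parenthesization: ((M₁ (M₂ M₃)) (M₄ M₅)) with cost 3219.

3219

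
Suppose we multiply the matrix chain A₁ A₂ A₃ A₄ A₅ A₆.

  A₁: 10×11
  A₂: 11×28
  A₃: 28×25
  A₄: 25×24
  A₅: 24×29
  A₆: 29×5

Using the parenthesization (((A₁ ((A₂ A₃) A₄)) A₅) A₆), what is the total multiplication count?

25350

(A₂ A₃): 11×28 by 28×25 → 11×25, cost 11·28·25 = 7700
((A₂ A₃) A₄): 11×25 by 25×24 → 11×24, cost 11·25·24 = 6600; cumulative 14300
(A₁ ((A₂ A₃) A₄)): 10×11 by 11×24 → 10×24, cost 10·11·24 = 2640; cumulative 16940
((A₁ ((A₂ A₃) A₄)) A₅): 10×24 by 24×29 → 10×29, cost 10·24·29 = 6960; cumulative 23900
(((A₁ ((A₂ A₃) A₄)) A₅) A₆): 10×29 by 29×5 → 10×5, cost 10·29·5 = 1450; cumulative 25350
Total: 25350 scalar multiplications.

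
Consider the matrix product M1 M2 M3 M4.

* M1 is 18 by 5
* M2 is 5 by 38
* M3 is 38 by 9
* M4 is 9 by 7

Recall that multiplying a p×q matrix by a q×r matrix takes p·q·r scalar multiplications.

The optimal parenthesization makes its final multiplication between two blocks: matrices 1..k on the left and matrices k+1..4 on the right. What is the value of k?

1

Adjacent pairs: M1M2 = 18·5·38 = 3420; M2M3 = 5·38·9 = 1710; M3M4 = 38·9·7 = 2394.
Length 3: M1..M3: k=1: 0+1710+18·5·9=2520; k=2: 3420+0+18·38·9=9576 → min 2520 | M2..M4: k=2: 0+2394+5·38·7=3724; k=3: 1710+0+5·9·7=2025 → min 2025.
Top-level splits: k=1: (M1..M1)·(M2..M4) → 0+2025+18·5·7 = 2655; k=2: (M1..M2)·(M3..M4) → 3420+2394+18·38·7 = 10602; k=3: (M1..M3)·(M4..M4) → 2520+0+18·9·7 = 3654.
Best split is after M1, i.e. k = 1.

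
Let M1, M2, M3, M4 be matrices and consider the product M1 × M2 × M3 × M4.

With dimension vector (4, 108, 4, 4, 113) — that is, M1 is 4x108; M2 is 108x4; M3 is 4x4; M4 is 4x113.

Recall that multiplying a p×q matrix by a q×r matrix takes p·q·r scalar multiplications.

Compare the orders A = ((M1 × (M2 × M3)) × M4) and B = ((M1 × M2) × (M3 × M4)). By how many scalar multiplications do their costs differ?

Order A = ((M1 × (M2 × M3)) × M4): (M2 × M3): 108×4 by 4×4 → 108×4, cost 108·4·4 = 1728; (M1 × (M2 × M3)): 4×108 by 108×4 → 4×4, cost 4·108·4 = 1728; cumulative 3456; ((M1 × (M2 × M3)) × M4): 4×4 by 4×113 → 4×113, cost 4·4·113 = 1808; cumulative 5264. Total 5264.
Order B = ((M1 × M2) × (M3 × M4)): (M1 × M2): 4×108 by 108×4 → 4×4, cost 4·108·4 = 1728; (M3 × M4): 4×4 by 4×113 → 4×113, cost 4·4·113 = 1808; ((M1 × M2) × (M3 × M4)): 4×4 by 4×113 → 4×113, cost 4·4·113 = 1808; cumulative 5344. Total 5344.
Difference: |5264 − 5344| = 80.

80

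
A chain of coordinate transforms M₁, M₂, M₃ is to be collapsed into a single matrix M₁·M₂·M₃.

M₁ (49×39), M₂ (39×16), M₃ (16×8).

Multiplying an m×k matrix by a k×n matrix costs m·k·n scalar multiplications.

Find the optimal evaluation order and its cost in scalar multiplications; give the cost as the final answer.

(M₁·(M₂·M₃)): cost 20280.
((M₁·M₂)·M₃): cost 36848.
Optimal: (M₁·(M₂·M₃)) with cost 20280.

20280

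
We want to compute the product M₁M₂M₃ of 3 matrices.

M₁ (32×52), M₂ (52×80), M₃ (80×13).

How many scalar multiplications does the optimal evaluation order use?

75712

Order (M₁(M₂M₃)): (M₂M₃): 52×80 by 80×13 → 52×13, cost 52·80·13 = 54080; (M₁(M₂M₃)): 32×52 by 52×13 → 32×13, cost 32·52·13 = 21632; cumulative 75712. Total 75712.
Order ((M₁M₂)M₃): (M₁M₂): 32×52 by 52×80 → 32×80, cost 32·52·80 = 133120; ((M₁M₂)M₃): 32×80 by 80×13 → 32×13, cost 32·80·13 = 33280; cumulative 166400. Total 166400.
Minimum: 75712.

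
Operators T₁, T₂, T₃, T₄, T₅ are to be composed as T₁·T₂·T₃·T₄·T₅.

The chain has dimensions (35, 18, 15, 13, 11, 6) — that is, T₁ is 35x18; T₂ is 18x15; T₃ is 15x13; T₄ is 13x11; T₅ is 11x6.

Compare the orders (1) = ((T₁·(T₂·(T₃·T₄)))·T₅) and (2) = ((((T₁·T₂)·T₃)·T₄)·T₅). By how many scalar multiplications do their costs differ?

Order (1) = ((T₁·(T₂·(T₃·T₄)))·T₅): (T₃·T₄): 15×13 by 13×11 → 15×11, cost 15·13·11 = 2145; (T₂·(T₃·T₄)): 18×15 by 15×11 → 18×11, cost 18·15·11 = 2970; cumulative 5115; (T₁·(T₂·(T₃·T₄))): 35×18 by 18×11 → 35×11, cost 35·18·11 = 6930; cumulative 12045; ((T₁·(T₂·(T₃·T₄)))·T₅): 35×11 by 11×6 → 35×6, cost 35·11·6 = 2310; cumulative 14355. Total 14355.
Order (2) = ((((T₁·T₂)·T₃)·T₄)·T₅): (T₁·T₂): 35×18 by 18×15 → 35×15, cost 35·18·15 = 9450; ((T₁·T₂)·T₃): 35×15 by 15×13 → 35×13, cost 35·15·13 = 6825; cumulative 16275; (((T₁·T₂)·T₃)·T₄): 35×13 by 13×11 → 35×11, cost 35·13·11 = 5005; cumulative 21280; ((((T₁·T₂)·T₃)·T₄)·T₅): 35×11 by 11×6 → 35×6, cost 35·11·6 = 2310; cumulative 23590. Total 23590.
Difference: |14355 − 23590| = 9235.

9235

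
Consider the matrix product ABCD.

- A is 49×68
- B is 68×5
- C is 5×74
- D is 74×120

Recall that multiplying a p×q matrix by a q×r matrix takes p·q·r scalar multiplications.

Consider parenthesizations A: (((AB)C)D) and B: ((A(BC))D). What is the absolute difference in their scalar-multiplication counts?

236938

Order A = (((AB)C)D): (AB): 49×68 by 68×5 → 49×5, cost 49·68·5 = 16660; ((AB)C): 49×5 by 5×74 → 49×74, cost 49·5·74 = 18130; cumulative 34790; (((AB)C)D): 49×74 by 74×120 → 49×120, cost 49·74·120 = 435120; cumulative 469910. Total 469910.
Order B = ((A(BC))D): (BC): 68×5 by 5×74 → 68×74, cost 68·5·74 = 25160; (A(BC)): 49×68 by 68×74 → 49×74, cost 49·68·74 = 246568; cumulative 271728; ((A(BC))D): 49×74 by 74×120 → 49×120, cost 49·74·120 = 435120; cumulative 706848. Total 706848.
Difference: |469910 − 706848| = 236938.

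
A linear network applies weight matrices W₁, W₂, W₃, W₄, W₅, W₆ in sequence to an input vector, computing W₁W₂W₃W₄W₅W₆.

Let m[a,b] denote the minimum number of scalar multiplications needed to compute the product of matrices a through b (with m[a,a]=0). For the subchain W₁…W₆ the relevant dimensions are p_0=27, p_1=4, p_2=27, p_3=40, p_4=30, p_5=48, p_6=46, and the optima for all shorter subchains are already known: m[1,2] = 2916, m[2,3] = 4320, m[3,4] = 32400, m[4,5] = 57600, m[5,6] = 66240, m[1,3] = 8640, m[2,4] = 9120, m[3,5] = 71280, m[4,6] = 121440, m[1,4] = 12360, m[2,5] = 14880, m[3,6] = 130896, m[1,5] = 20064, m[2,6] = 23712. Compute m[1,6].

m[1,6] = min over k∈[1,5] of m[1,k]+m[k+1,6]+p_{0}·p_k·p_{6}.
k=1: 0 + 23712 + 27·4·46 = 28680; k=2: 2916 + 130896 + 27·27·46 = 167346; k=3: 8640 + 121440 + 27·40·46 = 179760; k=4: 12360 + 66240 + 27·30·46 = 115860; k=5: 20064 + 0 + 27·48·46 = 79680.
Minimum: 28680 at k=1.

28680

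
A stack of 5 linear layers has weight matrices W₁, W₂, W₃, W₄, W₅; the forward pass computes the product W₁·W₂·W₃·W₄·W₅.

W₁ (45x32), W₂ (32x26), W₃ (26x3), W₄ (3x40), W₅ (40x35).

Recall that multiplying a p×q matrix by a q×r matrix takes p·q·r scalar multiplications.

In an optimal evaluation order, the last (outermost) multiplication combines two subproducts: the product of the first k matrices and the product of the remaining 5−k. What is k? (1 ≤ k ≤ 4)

3

Adjacent pairs: W₁W₂ = 45·32·26 = 37440; W₂W₃ = 32·26·3 = 2496; W₃W₄ = 26·3·40 = 3120; W₄W₅ = 3·40·35 = 4200.
Length 3: W₁..W₃: k=1: 0+2496+45·32·3=6816; k=2: 37440+0+45·26·3=40950 → min 6816 | W₂..W₄: k=2: 0+3120+32·26·40=36400; k=3: 2496+0+32·3·40=6336 → min 6336 | W₃..W₅: k=3: 0+4200+26·3·35=6930; k=4: 3120+0+26·40·35=39520 → min 6930.
Length 4: W₁..W₄: k=1: 0+6336+45·32·40=63936; k=2: 37440+3120+45·26·40=87360; k=3: 6816+0+45·3·40=12216 → min 12216 | W₂..W₅: k=2: 0+6930+32·26·35=36050; k=3: 2496+4200+32·3·35=10056; k=4: 6336+0+32·40·35=51136 → min 10056.
Top-level splits: k=1: (W₁..W₁)·(W₂..W₅) → 0+10056+45·32·35 = 60456; k=2: (W₁..W₂)·(W₃..W₅) → 37440+6930+45·26·35 = 85320; k=3: (W₁..W₃)·(W₄..W₅) → 6816+4200+45·3·35 = 15741; k=4: (W₁..W₄)·(W₅..W₅) → 12216+0+45·40·35 = 75216.
Best split is after W₃, i.e. k = 3.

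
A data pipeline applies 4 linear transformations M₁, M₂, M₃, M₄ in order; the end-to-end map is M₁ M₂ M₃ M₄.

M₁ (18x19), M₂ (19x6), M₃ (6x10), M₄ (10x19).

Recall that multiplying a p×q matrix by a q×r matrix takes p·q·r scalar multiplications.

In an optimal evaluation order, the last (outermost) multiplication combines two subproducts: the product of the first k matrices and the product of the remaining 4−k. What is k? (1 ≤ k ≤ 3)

Adjacent pairs: M₁M₂ = 18·19·6 = 2052; M₂M₃ = 19·6·10 = 1140; M₃M₄ = 6·10·19 = 1140.
Length 3: M₁..M₃: k=1: 0+1140+18·19·10=4560; k=2: 2052+0+18·6·10=3132 → min 3132 | M₂..M₄: k=2: 0+1140+19·6·19=3306; k=3: 1140+0+19·10·19=4750 → min 3306.
Top-level splits: k=1: (M₁..M₁)·(M₂..M₄) → 0+3306+18·19·19 = 9804; k=2: (M₁..M₂)·(M₃..M₄) → 2052+1140+18·6·19 = 5244; k=3: (M₁..M₃)·(M₄..M₄) → 3132+0+18·10·19 = 6552.
Best split is after M₂, i.e. k = 2.

2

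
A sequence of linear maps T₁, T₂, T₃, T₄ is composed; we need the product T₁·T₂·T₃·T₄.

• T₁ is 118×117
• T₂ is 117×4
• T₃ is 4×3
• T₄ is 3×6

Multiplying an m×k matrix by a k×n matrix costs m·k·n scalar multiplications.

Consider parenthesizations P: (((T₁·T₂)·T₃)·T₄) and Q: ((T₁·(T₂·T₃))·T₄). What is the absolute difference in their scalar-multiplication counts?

13818

Order P = (((T₁·T₂)·T₃)·T₄): (T₁·T₂): 118×117 by 117×4 → 118×4, cost 118·117·4 = 55224; ((T₁·T₂)·T₃): 118×4 by 4×3 → 118×3, cost 118·4·3 = 1416; cumulative 56640; (((T₁·T₂)·T₃)·T₄): 118×3 by 3×6 → 118×6, cost 118·3·6 = 2124; cumulative 58764. Total 58764.
Order Q = ((T₁·(T₂·T₃))·T₄): (T₂·T₃): 117×4 by 4×3 → 117×3, cost 117·4·3 = 1404; (T₁·(T₂·T₃)): 118×117 by 117×3 → 118×3, cost 118·117·3 = 41418; cumulative 42822; ((T₁·(T₂·T₃))·T₄): 118×3 by 3×6 → 118×6, cost 118·3·6 = 2124; cumulative 44946. Total 44946.
Difference: |58764 − 44946| = 13818.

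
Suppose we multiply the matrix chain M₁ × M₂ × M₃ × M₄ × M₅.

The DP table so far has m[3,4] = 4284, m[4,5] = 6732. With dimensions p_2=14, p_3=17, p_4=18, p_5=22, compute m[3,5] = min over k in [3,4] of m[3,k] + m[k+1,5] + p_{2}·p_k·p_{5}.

9828

m[3,5] = min over k∈[3,4] of m[3,k]+m[k+1,5]+p_{2}·p_k·p_{5}.
k=3: 0 + 6732 + 14·17·22 = 11968; k=4: 4284 + 0 + 14·18·22 = 9828.
Minimum: 9828 at k=4.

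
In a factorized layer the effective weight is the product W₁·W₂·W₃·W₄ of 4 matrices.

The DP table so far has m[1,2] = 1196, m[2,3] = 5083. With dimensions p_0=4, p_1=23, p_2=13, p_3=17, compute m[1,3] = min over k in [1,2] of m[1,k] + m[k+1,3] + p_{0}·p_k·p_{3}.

m[1,3] = min over k∈[1,2] of m[1,k]+m[k+1,3]+p_{0}·p_k·p_{3}.
k=1: 0 + 5083 + 4·23·17 = 6647; k=2: 1196 + 0 + 4·13·17 = 2080.
Minimum: 2080 at k=2.

2080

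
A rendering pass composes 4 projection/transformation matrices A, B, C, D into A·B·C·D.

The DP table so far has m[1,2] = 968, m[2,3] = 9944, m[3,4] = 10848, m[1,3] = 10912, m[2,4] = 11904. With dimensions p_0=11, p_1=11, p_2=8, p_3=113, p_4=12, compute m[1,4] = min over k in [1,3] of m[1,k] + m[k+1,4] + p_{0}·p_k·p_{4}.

m[1,4] = min over k∈[1,3] of m[1,k]+m[k+1,4]+p_{0}·p_k·p_{4}.
k=1: 0 + 11904 + 11·11·12 = 13356; k=2: 968 + 10848 + 11·8·12 = 12872; k=3: 10912 + 0 + 11·113·12 = 25828.
Minimum: 12872 at k=2.

12872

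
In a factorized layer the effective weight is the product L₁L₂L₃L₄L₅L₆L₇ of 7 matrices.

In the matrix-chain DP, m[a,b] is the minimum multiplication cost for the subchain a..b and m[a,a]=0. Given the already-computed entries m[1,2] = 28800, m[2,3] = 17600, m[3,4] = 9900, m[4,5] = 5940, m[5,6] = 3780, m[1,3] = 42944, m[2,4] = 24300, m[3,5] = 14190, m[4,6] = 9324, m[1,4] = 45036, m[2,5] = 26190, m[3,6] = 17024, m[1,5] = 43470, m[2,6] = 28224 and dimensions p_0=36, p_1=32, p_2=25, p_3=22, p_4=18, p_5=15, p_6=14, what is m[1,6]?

m[1,6] = min over k∈[1,5] of m[1,k]+m[k+1,6]+p_{0}·p_k·p_{6}.
k=1: 0 + 28224 + 36·32·14 = 44352; k=2: 28800 + 17024 + 36·25·14 = 58424; k=3: 42944 + 9324 + 36·22·14 = 63356; k=4: 45036 + 3780 + 36·18·14 = 57888; k=5: 43470 + 0 + 36·15·14 = 51030.
Minimum: 44352 at k=1.

44352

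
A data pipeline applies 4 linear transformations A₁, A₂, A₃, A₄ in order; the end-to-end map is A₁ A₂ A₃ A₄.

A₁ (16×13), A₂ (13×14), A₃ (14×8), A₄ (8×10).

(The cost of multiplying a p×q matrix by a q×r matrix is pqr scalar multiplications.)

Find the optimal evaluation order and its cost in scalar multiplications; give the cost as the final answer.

4400

Adjacent pairs: A₁A₂ = 16·13·14 = 2912; A₂A₃ = 13·14·8 = 1456; A₃A₄ = 14·8·10 = 1120.
Length 3: A₁..A₃: k=1: 0+1456+16·13·8=3120; k=2: 2912+0+16·14·8=4704 → min 3120 | A₂..A₄: k=2: 0+1120+13·14·10=2940; k=3: 1456+0+13·8·10=2496 → min 2496.
Length 4: A₁..A₄: k=1: 0+2496+16·13·10=4576; k=2: 2912+1120+16·14·10=6272; k=3: 3120+0+16·8·10=4400 → min 4400.
Optimal parenthesization: ((A₁ (A₂ A₃)) A₄) with cost 4400.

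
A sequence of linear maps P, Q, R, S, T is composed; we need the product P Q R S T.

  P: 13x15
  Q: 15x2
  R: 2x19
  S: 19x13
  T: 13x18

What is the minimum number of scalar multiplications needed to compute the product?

Adjacent pairs: PQ = 13·15·2 = 390; QR = 15·2·19 = 570; RS = 2·19·13 = 494; ST = 19·13·18 = 4446.
Length 3: P..R: k=1: 0+570+13·15·19=4275; k=2: 390+0+13·2·19=884 → min 884 | Q..S: k=2: 0+494+15·2·13=884; k=3: 570+0+15·19·13=4275 → min 884 | R..T: k=3: 0+4446+2·19·18=5130; k=4: 494+0+2·13·18=962 → min 962.
Length 4: P..S: k=1: 0+884+13·15·13=3419; k=2: 390+494+13·2·13=1222; k=3: 884+0+13·19·13=4095 → min 1222 | Q..T: k=2: 0+962+15·2·18=1502; k=3: 570+4446+15·19·18=10146; k=4: 884+0+15·13·18=4394 → min 1502.
Length 5: P..T: k=1: 0+1502+13·15·18=5012; k=2: 390+962+13·2·18=1820; k=3: 884+4446+13·19·18=9776; k=4: 1222+0+13·13·18=4264 → min 1820.
Optimal order: ((P Q) ((R S) T)) with cost 1820.

1820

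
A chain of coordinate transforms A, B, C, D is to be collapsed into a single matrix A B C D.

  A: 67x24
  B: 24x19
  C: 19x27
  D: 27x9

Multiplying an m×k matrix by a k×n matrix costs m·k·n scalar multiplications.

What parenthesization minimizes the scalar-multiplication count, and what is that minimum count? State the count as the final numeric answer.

Adjacent pairs: AB = 67·24·19 = 30552; BC = 24·19·27 = 12312; CD = 19·27·9 = 4617.
Length 3: A..C: k=1: 0+12312+67·24·27=55728; k=2: 30552+0+67·19·27=64923 → min 55728 | B..D: k=2: 0+4617+24·19·9=8721; k=3: 12312+0+24·27·9=18144 → min 8721.
Length 4: A..D: k=1: 0+8721+67·24·9=23193; k=2: 30552+4617+67·19·9=46626; k=3: 55728+0+67·27·9=72009 → min 23193.
Optimal parenthesization: (A (B (C D))) with cost 23193.

23193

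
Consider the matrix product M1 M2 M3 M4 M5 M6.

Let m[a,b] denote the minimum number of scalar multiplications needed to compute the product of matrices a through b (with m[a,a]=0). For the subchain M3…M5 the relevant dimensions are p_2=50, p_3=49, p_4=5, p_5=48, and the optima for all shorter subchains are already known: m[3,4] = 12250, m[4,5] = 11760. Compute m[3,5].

24250

m[3,5] = min over k∈[3,4] of m[3,k]+m[k+1,5]+p_{2}·p_k·p_{5}.
k=3: 0 + 11760 + 50·49·48 = 129360; k=4: 12250 + 0 + 50·5·48 = 24250.
Minimum: 24250 at k=4.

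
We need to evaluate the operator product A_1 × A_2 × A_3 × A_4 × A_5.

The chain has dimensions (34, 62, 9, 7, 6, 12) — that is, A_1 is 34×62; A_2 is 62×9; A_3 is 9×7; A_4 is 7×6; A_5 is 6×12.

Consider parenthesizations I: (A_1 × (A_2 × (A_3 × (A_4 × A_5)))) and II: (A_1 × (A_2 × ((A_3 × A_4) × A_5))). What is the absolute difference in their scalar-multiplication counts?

234

Order I = (A_1 × (A_2 × (A_3 × (A_4 × A_5)))): (A_4 × A_5): 7×6 by 6×12 → 7×12, cost 7·6·12 = 504; (A_3 × (A_4 × A_5)): 9×7 by 7×12 → 9×12, cost 9·7·12 = 756; cumulative 1260; (A_2 × (A_3 × (A_4 × A_5))): 62×9 by 9×12 → 62×12, cost 62·9·12 = 6696; cumulative 7956; (A_1 × (A_2 × (A_3 × (A_4 × A_5)))): 34×62 by 62×12 → 34×12, cost 34·62·12 = 25296; cumulative 33252. Total 33252.
Order II = (A_1 × (A_2 × ((A_3 × A_4) × A_5))): (A_3 × A_4): 9×7 by 7×6 → 9×6, cost 9·7·6 = 378; ((A_3 × A_4) × A_5): 9×6 by 6×12 → 9×12, cost 9·6·12 = 648; cumulative 1026; (A_2 × ((A_3 × A_4) × A_5)): 62×9 by 9×12 → 62×12, cost 62·9·12 = 6696; cumulative 7722; (A_1 × (A_2 × ((A_3 × A_4) × A_5))): 34×62 by 62×12 → 34×12, cost 34·62·12 = 25296; cumulative 33018. Total 33018.
Difference: |33252 − 33018| = 234.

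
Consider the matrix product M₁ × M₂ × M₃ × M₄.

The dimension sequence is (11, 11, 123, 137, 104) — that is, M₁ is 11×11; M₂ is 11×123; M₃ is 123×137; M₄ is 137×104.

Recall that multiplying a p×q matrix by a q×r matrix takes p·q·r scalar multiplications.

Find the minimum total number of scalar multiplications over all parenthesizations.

Adjacent pairs: M₁M₂ = 11·11·123 = 14883; M₂M₃ = 11·123·137 = 185361; M₃M₄ = 123·137·104 = 1752504.
Length 3: M₁..M₃: k=1: 0+185361+11·11·137=201938; k=2: 14883+0+11·123·137=200244 → min 200244 | M₂..M₄: k=2: 0+1752504+11·123·104=1893216; k=3: 185361+0+11·137·104=342089 → min 342089.
Length 4: M₁..M₄: k=1: 0+342089+11·11·104=354673; k=2: 14883+1752504+11·123·104=1908099; k=3: 200244+0+11·137·104=356972 → min 354673.
Optimal order: (M₁ × ((M₂ × M₃) × M₄)) with cost 354673.

354673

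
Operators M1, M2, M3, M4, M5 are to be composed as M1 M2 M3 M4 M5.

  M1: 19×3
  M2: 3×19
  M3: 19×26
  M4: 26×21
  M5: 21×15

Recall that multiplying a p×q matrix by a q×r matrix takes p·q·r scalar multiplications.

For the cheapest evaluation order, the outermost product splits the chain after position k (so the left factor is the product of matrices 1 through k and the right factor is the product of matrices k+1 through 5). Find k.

1

Adjacent pairs: M1M2 = 19·3·19 = 1083; M2M3 = 3·19·26 = 1482; M3M4 = 19·26·21 = 10374; M4M5 = 26·21·15 = 8190.
Length 3: M1..M3: k=1: 0+1482+19·3·26=2964; k=2: 1083+0+19·19·26=10469 → min 2964 | M2..M4: k=2: 0+10374+3·19·21=11571; k=3: 1482+0+3·26·21=3120 → min 3120 | M3..M5: k=3: 0+8190+19·26·15=15600; k=4: 10374+0+19·21·15=16359 → min 15600.
Length 4: M1..M4: k=1: 0+3120+19·3·21=4317; k=2: 1083+10374+19·19·21=19038; k=3: 2964+0+19·26·21=13338 → min 4317 | M2..M5: k=2: 0+15600+3·19·15=16455; k=3: 1482+8190+3·26·15=10842; k=4: 3120+0+3·21·15=4065 → min 4065.
Top-level splits: k=1: (M1..M1)·(M2..M5) → 0+4065+19·3·15 = 4920; k=2: (M1..M2)·(M3..M5) → 1083+15600+19·19·15 = 22098; k=3: (M1..M3)·(M4..M5) → 2964+8190+19·26·15 = 18564; k=4: (M1..M4)·(M5..M5) → 4317+0+19·21·15 = 10302.
Best split is after M1, i.e. k = 1.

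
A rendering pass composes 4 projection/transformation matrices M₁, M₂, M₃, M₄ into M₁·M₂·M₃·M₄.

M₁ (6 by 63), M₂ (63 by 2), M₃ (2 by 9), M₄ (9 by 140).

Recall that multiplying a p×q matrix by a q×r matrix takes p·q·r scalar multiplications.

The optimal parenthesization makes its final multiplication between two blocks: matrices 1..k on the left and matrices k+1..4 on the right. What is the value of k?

Adjacent pairs: M₁M₂ = 6·63·2 = 756; M₂M₃ = 63·2·9 = 1134; M₃M₄ = 2·9·140 = 2520.
Length 3: M₁..M₃: k=1: 0+1134+6·63·9=4536; k=2: 756+0+6·2·9=864 → min 864 | M₂..M₄: k=2: 0+2520+63·2·140=20160; k=3: 1134+0+63·9·140=80514 → min 20160.
Top-level splits: k=1: (M₁..M₁)·(M₂..M₄) → 0+20160+6·63·140 = 73080; k=2: (M₁..M₂)·(M₃..M₄) → 756+2520+6·2·140 = 4956; k=3: (M₁..M₃)·(M₄..M₄) → 864+0+6·9·140 = 8424.
Best split is after M₂, i.e. k = 2.

2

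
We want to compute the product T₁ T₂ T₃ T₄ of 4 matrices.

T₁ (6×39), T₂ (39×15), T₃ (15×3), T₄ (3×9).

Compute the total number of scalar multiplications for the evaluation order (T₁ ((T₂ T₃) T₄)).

(T₂ T₃): 39×15 by 15×3 → 39×3, cost 39·15·3 = 1755
((T₂ T₃) T₄): 39×3 by 3×9 → 39×9, cost 39·3·9 = 1053; cumulative 2808
(T₁ ((T₂ T₃) T₄)): 6×39 by 39×9 → 6×9, cost 6·39·9 = 2106; cumulative 4914
Total: 4914 scalar multiplications.

4914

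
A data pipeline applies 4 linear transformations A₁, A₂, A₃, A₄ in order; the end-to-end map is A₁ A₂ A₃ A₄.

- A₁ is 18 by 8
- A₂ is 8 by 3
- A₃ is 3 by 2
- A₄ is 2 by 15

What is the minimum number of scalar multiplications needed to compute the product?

Adjacent pairs: A₁A₂ = 18·8·3 = 432; A₂A₃ = 8·3·2 = 48; A₃A₄ = 3·2·15 = 90.
Length 3: A₁..A₃: k=1: 0+48+18·8·2=336; k=2: 432+0+18·3·2=540 → min 336 | A₂..A₄: k=2: 0+90+8·3·15=450; k=3: 48+0+8·2·15=288 → min 288.
Length 4: A₁..A₄: k=1: 0+288+18·8·15=2448; k=2: 432+90+18·3·15=1332; k=3: 336+0+18·2·15=876 → min 876.
Optimal order: ((A₁ (A₂ A₃)) A₄) with cost 876.

876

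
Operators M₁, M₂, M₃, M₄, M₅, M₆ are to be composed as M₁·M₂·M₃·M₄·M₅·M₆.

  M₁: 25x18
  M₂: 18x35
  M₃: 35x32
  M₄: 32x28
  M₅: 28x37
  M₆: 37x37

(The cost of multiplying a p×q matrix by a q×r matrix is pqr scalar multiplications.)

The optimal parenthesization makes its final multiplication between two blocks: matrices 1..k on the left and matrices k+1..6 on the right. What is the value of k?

1

Adjacent pairs: M₁M₂ = 25·18·35 = 15750; M₂M₃ = 18·35·32 = 20160; M₃M₄ = 35·32·28 = 31360; M₄M₅ = 32·28·37 = 33152; M₅M₆ = 28·37·37 = 38332.
Length 3: M₁..M₃: k=1: 0+20160+25·18·32=34560; k=2: 15750+0+25·35·32=43750 → min 34560 | M₂..M₄: k=2: 0+31360+18·35·28=49000; k=3: 20160+0+18·32·28=36288 → min 36288 | M₃..M₅: k=3: 0+33152+35·32·37=74592; k=4: 31360+0+35·28·37=67620 → min 67620 | M₄..M₆: k=4: 0+38332+32·28·37=71484; k=5: 33152+0+32·37·37=76960 → min 71484.
Length 4: M₁..M₄: k=1: 0+36288+25·18·28=48888; k=2: 15750+31360+25·35·28=71610; k=3: 34560+0+25·32·28=56960 → min 48888 | M₂..M₅: k=2: 0+67620+18·35·37=90930; k=3: 20160+33152+18·32·37=74624; k=4: 36288+0+18·28·37=54936 → min 54936 | M₃..M₆: k=3: 0+71484+35·32·37=112924; k=4: 31360+38332+35·28·37=105952; k=5: 67620+0+35·37·37=115535 → min 105952.
Length 5: M₁..M₅: k=1: 0+54936+25·18·37=71586; k=2: 15750+67620+25·35·37=115745; k=3: 34560+33152+25·32·37=97312; k=4: 48888+0+25·28·37=74788 → min 71586 | M₂..M₆: k=2: 0+105952+18·35·37=129262; k=3: 20160+71484+18·32·37=112956; k=4: 36288+38332+18·28·37=93268; k=5: 54936+0+18·37·37=79578 → min 79578.
Top-level splits: k=1: (M₁..M₁)·(M₂..M₆) → 0+79578+25·18·37 = 96228; k=2: (M₁..M₂)·(M₃..M₆) → 15750+105952+25·35·37 = 154077; k=3: (M₁..M₃)·(M₄..M₆) → 34560+71484+25·32·37 = 135644; k=4: (M₁..M₄)·(M₅..M₆) → 48888+38332+25·28·37 = 113120; k=5: (M₁..M₅)·(M₆..M₆) → 71586+0+25·37·37 = 105811.
Best split is after M₁, i.e. k = 1.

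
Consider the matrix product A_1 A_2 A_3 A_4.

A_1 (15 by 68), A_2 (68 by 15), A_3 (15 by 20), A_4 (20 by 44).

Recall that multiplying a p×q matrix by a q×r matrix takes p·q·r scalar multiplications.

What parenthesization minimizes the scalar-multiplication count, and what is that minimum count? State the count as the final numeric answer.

33000

Adjacent pairs: A_1A_2 = 15·68·15 = 15300; A_2A_3 = 68·15·20 = 20400; A_3A_4 = 15·20·44 = 13200.
Length 3: A_1..A_3: k=1: 0+20400+15·68·20=40800; k=2: 15300+0+15·15·20=19800 → min 19800 | A_2..A_4: k=2: 0+13200+68·15·44=58080; k=3: 20400+0+68·20·44=80240 → min 58080.
Length 4: A_1..A_4: k=1: 0+58080+15·68·44=102960; k=2: 15300+13200+15·15·44=38400; k=3: 19800+0+15·20·44=33000 → min 33000.
Optimal parenthesization: (((A_1 A_2) A_3) A_4) with cost 33000.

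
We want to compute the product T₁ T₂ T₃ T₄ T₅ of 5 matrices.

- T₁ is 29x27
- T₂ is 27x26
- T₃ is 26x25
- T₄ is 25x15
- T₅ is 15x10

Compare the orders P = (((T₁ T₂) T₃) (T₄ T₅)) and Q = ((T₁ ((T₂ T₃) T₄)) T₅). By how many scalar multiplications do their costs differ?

6438

Order P = (((T₁ T₂) T₃) (T₄ T₅)): (T₁ T₂): 29×27 by 27×26 → 29×26, cost 29·27·26 = 20358; ((T₁ T₂) T₃): 29×26 by 26×25 → 29×25, cost 29·26·25 = 18850; cumulative 39208; (T₄ T₅): 25×15 by 15×10 → 25×10, cost 25·15·10 = 3750; (((T₁ T₂) T₃) (T₄ T₅)): 29×25 by 25×10 → 29×10, cost 29·25·10 = 7250; cumulative 50208. Total 50208.
Order Q = ((T₁ ((T₂ T₃) T₄)) T₅): (T₂ T₃): 27×26 by 26×25 → 27×25, cost 27·26·25 = 17550; ((T₂ T₃) T₄): 27×25 by 25×15 → 27×15, cost 27·25·15 = 10125; cumulative 27675; (T₁ ((T₂ T₃) T₄)): 29×27 by 27×15 → 29×15, cost 29·27·15 = 11745; cumulative 39420; ((T₁ ((T₂ T₃) T₄)) T₅): 29×15 by 15×10 → 29×10, cost 29·15·10 = 4350; cumulative 43770. Total 43770.
Difference: |50208 − 43770| = 6438.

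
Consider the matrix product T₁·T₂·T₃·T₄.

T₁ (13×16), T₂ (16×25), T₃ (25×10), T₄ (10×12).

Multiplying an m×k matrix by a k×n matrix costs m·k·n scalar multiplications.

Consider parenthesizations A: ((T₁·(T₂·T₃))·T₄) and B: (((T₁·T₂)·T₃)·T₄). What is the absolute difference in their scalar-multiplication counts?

Order A = ((T₁·(T₂·T₃))·T₄): (T₂·T₃): 16×25 by 25×10 → 16×10, cost 16·25·10 = 4000; (T₁·(T₂·T₃)): 13×16 by 16×10 → 13×10, cost 13·16·10 = 2080; cumulative 6080; ((T₁·(T₂·T₃))·T₄): 13×10 by 10×12 → 13×12, cost 13·10·12 = 1560; cumulative 7640. Total 7640.
Order B = (((T₁·T₂)·T₃)·T₄): (T₁·T₂): 13×16 by 16×25 → 13×25, cost 13·16·25 = 5200; ((T₁·T₂)·T₃): 13×25 by 25×10 → 13×10, cost 13·25·10 = 3250; cumulative 8450; (((T₁·T₂)·T₃)·T₄): 13×10 by 10×12 → 13×12, cost 13·10·12 = 1560; cumulative 10010. Total 10010.
Difference: |7640 − 10010| = 2370.

2370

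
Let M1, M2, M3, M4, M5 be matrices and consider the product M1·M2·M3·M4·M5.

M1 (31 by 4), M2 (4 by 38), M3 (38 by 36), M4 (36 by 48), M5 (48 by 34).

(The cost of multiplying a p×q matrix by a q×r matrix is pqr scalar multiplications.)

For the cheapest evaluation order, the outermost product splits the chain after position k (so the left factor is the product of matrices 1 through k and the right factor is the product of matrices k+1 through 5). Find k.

Adjacent pairs: M1M2 = 31·4·38 = 4712; M2M3 = 4·38·36 = 5472; M3M4 = 38·36·48 = 65664; M4M5 = 36·48·34 = 58752.
Length 3: M1..M3: k=1: 0+5472+31·4·36=9936; k=2: 4712+0+31·38·36=47120 → min 9936 | M2..M4: k=2: 0+65664+4·38·48=72960; k=3: 5472+0+4·36·48=12384 → min 12384 | M3..M5: k=3: 0+58752+38·36·34=105264; k=4: 65664+0+38·48·34=127680 → min 105264.
Length 4: M1..M4: k=1: 0+12384+31·4·48=18336; k=2: 4712+65664+31·38·48=126920; k=3: 9936+0+31·36·48=63504 → min 18336 | M2..M5: k=2: 0+105264+4·38·34=110432; k=3: 5472+58752+4·36·34=69120; k=4: 12384+0+4·48·34=18912 → min 18912.
Top-level splits: k=1: (M1..M1)·(M2..M5) → 0+18912+31·4·34 = 23128; k=2: (M1..M2)·(M3..M5) → 4712+105264+31·38·34 = 150028; k=3: (M1..M3)·(M4..M5) → 9936+58752+31·36·34 = 106632; k=4: (M1..M4)·(M5..M5) → 18336+0+31·48·34 = 68928.
Best split is after M1, i.e. k = 1.

1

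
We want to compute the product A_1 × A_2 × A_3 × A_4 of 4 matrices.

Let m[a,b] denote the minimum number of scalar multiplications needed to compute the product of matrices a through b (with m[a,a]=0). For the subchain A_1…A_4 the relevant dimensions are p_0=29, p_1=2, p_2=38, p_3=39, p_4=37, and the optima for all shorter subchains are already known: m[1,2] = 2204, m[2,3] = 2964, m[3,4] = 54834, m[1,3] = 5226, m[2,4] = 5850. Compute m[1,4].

m[1,4] = min over k∈[1,3] of m[1,k]+m[k+1,4]+p_{0}·p_k·p_{4}.
k=1: 0 + 5850 + 29·2·37 = 7996; k=2: 2204 + 54834 + 29·38·37 = 97812; k=3: 5226 + 0 + 29·39·37 = 47073.
Minimum: 7996 at k=1.

7996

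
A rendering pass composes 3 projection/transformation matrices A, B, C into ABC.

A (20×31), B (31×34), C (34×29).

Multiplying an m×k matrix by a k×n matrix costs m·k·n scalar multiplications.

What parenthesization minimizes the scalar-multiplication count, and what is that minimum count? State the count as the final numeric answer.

40800

(A(BC)): cost 48546.
((AB)C): cost 40800.
Optimal: ((AB)C) with cost 40800.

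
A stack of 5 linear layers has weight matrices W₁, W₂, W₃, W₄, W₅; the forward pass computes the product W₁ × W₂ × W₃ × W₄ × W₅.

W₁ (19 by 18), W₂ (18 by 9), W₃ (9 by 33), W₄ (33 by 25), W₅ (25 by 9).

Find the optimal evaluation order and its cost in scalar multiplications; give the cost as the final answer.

Adjacent pairs: W₁W₂ = 19·18·9 = 3078; W₂W₃ = 18·9·33 = 5346; W₃W₄ = 9·33·25 = 7425; W₄W₅ = 33·25·9 = 7425.
Length 3: W₁..W₃: k=1: 0+5346+19·18·33=16632; k=2: 3078+0+19·9·33=8721 → min 8721 | W₂..W₄: k=2: 0+7425+18·9·25=11475; k=3: 5346+0+18·33·25=20196 → min 11475 | W₃..W₅: k=3: 0+7425+9·33·9=10098; k=4: 7425+0+9·25·9=9450 → min 9450.
Length 4: W₁..W₄: k=1: 0+11475+19·18·25=20025; k=2: 3078+7425+19·9·25=14778; k=3: 8721+0+19·33·25=24396 → min 14778 | W₂..W₅: k=2: 0+9450+18·9·9=10908; k=3: 5346+7425+18·33·9=18117; k=4: 11475+0+18·25·9=15525 → min 10908.
Length 5: W₁..W₅: k=1: 0+10908+19·18·9=13986; k=2: 3078+9450+19·9·9=14067; k=3: 8721+7425+19·33·9=21789; k=4: 14778+0+19·25·9=19053 → min 13986.
Optimal parenthesization: (W₁ × (W₂ × ((W₃ × W₄) × W₅))) with cost 13986.

13986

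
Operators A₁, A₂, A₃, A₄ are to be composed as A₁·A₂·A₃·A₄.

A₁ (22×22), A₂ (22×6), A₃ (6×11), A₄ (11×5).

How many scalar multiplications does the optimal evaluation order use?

3410

Adjacent pairs: A₁A₂ = 22·22·6 = 2904; A₂A₃ = 22·6·11 = 1452; A₃A₄ = 6·11·5 = 330.
Length 3: A₁..A₃: k=1: 0+1452+22·22·11=6776; k=2: 2904+0+22·6·11=4356 → min 4356 | A₂..A₄: k=2: 0+330+22·6·5=990; k=3: 1452+0+22·11·5=2662 → min 990.
Length 4: A₁..A₄: k=1: 0+990+22·22·5=3410; k=2: 2904+330+22·6·5=3894; k=3: 4356+0+22·11·5=5566 → min 3410.
Optimal order: (A₁·(A₂·(A₃·A₄))) with cost 3410.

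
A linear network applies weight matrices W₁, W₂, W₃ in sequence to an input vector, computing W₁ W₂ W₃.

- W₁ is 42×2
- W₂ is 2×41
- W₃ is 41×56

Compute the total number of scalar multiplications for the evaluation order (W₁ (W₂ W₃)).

9296

(W₂ W₃): 2×41 by 41×56 → 2×56, cost 2·41·56 = 4592
(W₁ (W₂ W₃)): 42×2 by 2×56 → 42×56, cost 42·2·56 = 4704; cumulative 9296
Total: 9296 scalar multiplications.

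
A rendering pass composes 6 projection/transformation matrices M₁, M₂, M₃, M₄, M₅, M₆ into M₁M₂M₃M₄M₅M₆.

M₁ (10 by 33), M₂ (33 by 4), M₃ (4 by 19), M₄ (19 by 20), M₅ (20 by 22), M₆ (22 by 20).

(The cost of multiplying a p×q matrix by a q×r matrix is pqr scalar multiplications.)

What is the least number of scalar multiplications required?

7160

Adjacent pairs: M₁M₂ = 10·33·4 = 1320; M₂M₃ = 33·4·19 = 2508; M₃M₄ = 4·19·20 = 1520; M₄M₅ = 19·20·22 = 8360; M₅M₆ = 20·22·20 = 8800.
Length 3: M₁..M₃: k=1: 0+2508+10·33·19=8778; k=2: 1320+0+10·4·19=2080 → min 2080 | M₂..M₄: k=2: 0+1520+33·4·20=4160; k=3: 2508+0+33·19·20=15048 → min 4160 | M₃..M₅: k=3: 0+8360+4·19·22=10032; k=4: 1520+0+4·20·22=3280 → min 3280 | M₄..M₆: k=4: 0+8800+19·20·20=16400; k=5: 8360+0+19·22·20=16720 → min 16400.
Length 4: M₁..M₄: k=1: 0+4160+10·33·20=10760; k=2: 1320+1520+10·4·20=3640; k=3: 2080+0+10·19·20=5880 → min 3640 | M₂..M₅: k=2: 0+3280+33·4·22=6184; k=3: 2508+8360+33·19·22=24662; k=4: 4160+0+33·20·22=18680 → min 6184 | M₃..M₆: k=3: 0+16400+4·19·20=17920; k=4: 1520+8800+4·20·20=11920; k=5: 3280+0+4·22·20=5040 → min 5040.
Length 5: M₁..M₅: k=1: 0+6184+10·33·22=13444; k=2: 1320+3280+10·4·22=5480; k=3: 2080+8360+10·19·22=14620; k=4: 3640+0+10·20·22=8040 → min 5480 | M₂..M₆: k=2: 0+5040+33·4·20=7680; k=3: 2508+16400+33·19·20=31448; k=4: 4160+8800+33·20·20=26160; k=5: 6184+0+33·22·20=20704 → min 7680.
Length 6: M₁..M₆: k=1: 0+7680+10·33·20=14280; k=2: 1320+5040+10·4·20=7160; k=3: 2080+16400+10·19·20=22280; k=4: 3640+8800+10·20·20=16440; k=5: 5480+0+10·22·20=9880 → min 7160.
Optimal order: ((M₁M₂)(((M₃M₄)M₅)M₆)) with cost 7160.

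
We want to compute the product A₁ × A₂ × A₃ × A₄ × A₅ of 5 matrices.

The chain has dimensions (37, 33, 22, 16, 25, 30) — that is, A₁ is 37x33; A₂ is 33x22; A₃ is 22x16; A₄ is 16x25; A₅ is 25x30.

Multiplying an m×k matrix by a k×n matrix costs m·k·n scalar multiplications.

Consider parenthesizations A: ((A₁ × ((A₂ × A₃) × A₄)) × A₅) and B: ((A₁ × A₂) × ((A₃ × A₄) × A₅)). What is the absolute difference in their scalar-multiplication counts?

Order A = ((A₁ × ((A₂ × A₃) × A₄)) × A₅): (A₂ × A₃): 33×22 by 22×16 → 33×16, cost 33·22·16 = 11616; ((A₂ × A₃) × A₄): 33×16 by 16×25 → 33×25, cost 33·16·25 = 13200; cumulative 24816; (A₁ × ((A₂ × A₃) × A₄)): 37×33 by 33×25 → 37×25, cost 37·33·25 = 30525; cumulative 55341; ((A₁ × ((A₂ × A₃) × A₄)) × A₅): 37×25 by 25×30 → 37×30, cost 37·25·30 = 27750; cumulative 83091. Total 83091.
Order B = ((A₁ × A₂) × ((A₃ × A₄) × A₅)): (A₁ × A₂): 37×33 by 33×22 → 37×22, cost 37·33·22 = 26862; (A₃ × A₄): 22×16 by 16×25 → 22×25, cost 22·16·25 = 8800; ((A₃ × A₄) × A₅): 22×25 by 25×30 → 22×30, cost 22·25·30 = 16500; cumulative 25300; ((A₁ × A₂) × ((A₃ × A₄) × A₅)): 37×22 by 22×30 → 37×30, cost 37·22·30 = 24420; cumulative 76582. Total 76582.
Difference: |83091 − 76582| = 6509.

6509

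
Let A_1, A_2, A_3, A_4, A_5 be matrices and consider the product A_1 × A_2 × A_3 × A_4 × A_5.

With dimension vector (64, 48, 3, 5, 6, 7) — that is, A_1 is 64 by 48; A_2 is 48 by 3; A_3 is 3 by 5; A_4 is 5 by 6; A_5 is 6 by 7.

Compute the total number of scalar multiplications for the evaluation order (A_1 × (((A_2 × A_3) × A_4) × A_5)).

25680

(A_2 × A_3): 48×3 by 3×5 → 48×5, cost 48·3·5 = 720
((A_2 × A_3) × A_4): 48×5 by 5×6 → 48×6, cost 48·5·6 = 1440; cumulative 2160
(((A_2 × A_3) × A_4) × A_5): 48×6 by 6×7 → 48×7, cost 48·6·7 = 2016; cumulative 4176
(A_1 × (((A_2 × A_3) × A_4) × A_5)): 64×48 by 48×7 → 64×7, cost 64·48·7 = 21504; cumulative 25680
Total: 25680 scalar multiplications.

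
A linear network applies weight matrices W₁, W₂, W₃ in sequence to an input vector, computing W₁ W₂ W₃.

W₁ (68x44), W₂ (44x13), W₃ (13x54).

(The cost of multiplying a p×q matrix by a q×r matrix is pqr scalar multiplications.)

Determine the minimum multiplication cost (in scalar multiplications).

Order (W₁ (W₂ W₃)): (W₂ W₃): 44×13 by 13×54 → 44×54, cost 44·13·54 = 30888; (W₁ (W₂ W₃)): 68×44 by 44×54 → 68×54, cost 68·44·54 = 161568; cumulative 192456. Total 192456.
Order ((W₁ W₂) W₃): (W₁ W₂): 68×44 by 44×13 → 68×13, cost 68·44·13 = 38896; ((W₁ W₂) W₃): 68×13 by 13×54 → 68×54, cost 68·13·54 = 47736; cumulative 86632. Total 86632.
Minimum: 86632.

86632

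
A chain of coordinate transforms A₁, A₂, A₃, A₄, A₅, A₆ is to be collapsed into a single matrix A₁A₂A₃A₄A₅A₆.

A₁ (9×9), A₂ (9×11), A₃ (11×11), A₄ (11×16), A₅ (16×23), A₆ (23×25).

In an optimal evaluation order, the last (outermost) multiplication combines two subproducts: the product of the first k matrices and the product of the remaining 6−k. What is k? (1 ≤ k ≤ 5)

5

Adjacent pairs: A₁A₂ = 9·9·11 = 891; A₂A₃ = 9·11·11 = 1089; A₃A₄ = 11·11·16 = 1936; A₄A₅ = 11·16·23 = 4048; A₅A₆ = 16·23·25 = 9200.
Length 3: A₁..A₃: k=1: 0+1089+9·9·11=1980; k=2: 891+0+9·11·11=1980 → min 1980 | A₂..A₄: k=2: 0+1936+9·11·16=3520; k=3: 1089+0+9·11·16=2673 → min 2673 | A₃..A₅: k=3: 0+4048+11·11·23=6831; k=4: 1936+0+11·16·23=5984 → min 5984 | A₄..A₆: k=4: 0+9200+11·16·25=13600; k=5: 4048+0+11·23·25=10373 → min 10373.
Length 4: A₁..A₄: k=1: 0+2673+9·9·16=3969; k=2: 891+1936+9·11·16=4411; k=3: 1980+0+9·11·16=3564 → min 3564 | A₂..A₅: k=2: 0+5984+9·11·23=8261; k=3: 1089+4048+9·11·23=7414; k=4: 2673+0+9·16·23=5985 → min 5985 | A₃..A₆: k=3: 0+10373+11·11·25=13398; k=4: 1936+9200+11·16·25=15536; k=5: 5984+0+11·23·25=12309 → min 12309.
Length 5: A₁..A₅: k=1: 0+5985+9·9·23=7848; k=2: 891+5984+9·11·23=9152; k=3: 1980+4048+9·11·23=8305; k=4: 3564+0+9·16·23=6876 → min 6876 | A₂..A₆: k=2: 0+12309+9·11·25=14784; k=3: 1089+10373+9·11·25=13937; k=4: 2673+9200+9·16·25=15473; k=5: 5985+0+9·23·25=11160 → min 11160.
Top-level splits: k=1: (A₁..A₁)·(A₂..A₆) → 0+11160+9·9·25 = 13185; k=2: (A₁..A₂)·(A₃..A₆) → 891+12309+9·11·25 = 15675; k=3: (A₁..A₃)·(A₄..A₆) → 1980+10373+9·11·25 = 14828; k=4: (A₁..A₄)·(A₅..A₆) → 3564+9200+9·16·25 = 16364; k=5: (A₁..A₅)·(A₆..A₆) → 6876+0+9·23·25 = 12051.
Best split is after A₅, i.e. k = 5.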